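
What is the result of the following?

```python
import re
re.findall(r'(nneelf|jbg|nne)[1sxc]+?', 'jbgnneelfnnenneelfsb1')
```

['nneelf']

Scanning left to right: at [12:19] match 'nneelfs', group 1 = 'nneelf'.
`findall` collects group 1 from the one match (1 total).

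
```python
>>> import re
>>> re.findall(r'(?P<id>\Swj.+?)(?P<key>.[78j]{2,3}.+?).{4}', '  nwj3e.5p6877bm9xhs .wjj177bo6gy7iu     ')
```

[('nwj3e.5p', '6877b'), ('.wjj', '177b')]

Pattern: a non-whitespace character, then the literal 'wj', then one or more of any character (lazy) (captured as 'id'); then any character, then 2 to 3 of one of [78j], then one or more of any character (lazy) (captured as 'key'); then exactly 4 of any character.
Scanning left to right: at [2:19] match 'nwj3e.5p6877bm9xh', groups = ('nwj3e.5p', '6877b'); at [21:33] match '.wjj177bo6gy', groups = ('.wjj', '177b').
2 groups means each result is a tuple of 2 captured strings — 2 here.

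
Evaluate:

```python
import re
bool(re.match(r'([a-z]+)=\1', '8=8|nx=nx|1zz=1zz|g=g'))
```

False

`\1` is not a pattern — it's the concrete string captured by group 1, re-applied verbatim.
`re.match` won't scan ahead — the pattern has to work from the very first character.
Here the string doesn't start with a match, so the call returns None, and `bool(None)` is False.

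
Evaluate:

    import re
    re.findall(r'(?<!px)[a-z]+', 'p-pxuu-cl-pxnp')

['p', 'pxuu', 'cl', 'pxnp']

Because the assertion is negative and zero-width, positions next to the forbidden text are skipped.
`findall` yields the raw match text (4 of them) because the pattern has no groups.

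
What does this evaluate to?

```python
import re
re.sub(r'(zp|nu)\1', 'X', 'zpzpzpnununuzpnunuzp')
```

'XzpXnuzpXzp'

`\1` has to match the exact text group 1 already captured.
Each match is replaced by 'X'.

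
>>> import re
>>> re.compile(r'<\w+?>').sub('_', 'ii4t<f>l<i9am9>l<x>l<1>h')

`sub` substitutes '_' at each match site.

'ii4t_l_l_l_h'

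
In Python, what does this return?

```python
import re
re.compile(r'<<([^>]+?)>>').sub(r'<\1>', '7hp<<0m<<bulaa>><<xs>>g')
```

'7hp<0m<<bulaa><xs>g'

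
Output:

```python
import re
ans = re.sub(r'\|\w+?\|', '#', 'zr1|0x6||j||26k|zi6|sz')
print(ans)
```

Matches: at [3:8] → '|0x6|'; at [8:11] → '|j|'; at [11:16] → '|26k|'.
Each match is replaced by '#'.

zr1###zi6|sz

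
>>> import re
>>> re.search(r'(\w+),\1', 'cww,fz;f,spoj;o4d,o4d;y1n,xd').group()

After group 1 captures some text, `\1` only succeeds where that same text appears again.
The match spans [14:21] → 'o4d,o4d'.

'o4d,o4d'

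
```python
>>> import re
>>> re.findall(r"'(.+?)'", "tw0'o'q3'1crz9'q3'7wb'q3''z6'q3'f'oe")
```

['o', '1crz9', '7wb', "'z6", 'f']

With the lazy modifier that quantifier settles for the fewest repetitions that let the rest of the pattern succeed (the atoms after it are unaffected and can still be greedy).
Matches: at [3:6] match "'o'", group 1 = 'o'; at [8:15] match "'1crz9'", group 1 = '1crz9'; at [17:22] match "'7wb'", group 1 = '7wb'; at [24:29] match "''z6'", group 1 = "'z6"; at [31:34] match "'f'", group 1 = 'f'.
`findall` collects group 1 from each match (5 total).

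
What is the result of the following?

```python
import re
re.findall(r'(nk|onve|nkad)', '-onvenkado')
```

Alternation isn't longest-match — the leftmost alternative that fits at this position is chosen.
`findall` collects group 1 from each match (2 total).

['onve', 'nk']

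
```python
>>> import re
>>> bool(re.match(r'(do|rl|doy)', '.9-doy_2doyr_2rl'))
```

False

`match` is anchored at position 0; if the pattern doesn't fit there, it returns None.
Here the string doesn't start with a match, so the call returns None, and `bool(None)` is False.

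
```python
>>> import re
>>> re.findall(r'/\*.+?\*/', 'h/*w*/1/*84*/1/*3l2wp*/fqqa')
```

With the lazy modifier that quantifier settles for the fewest repetitions that let the rest of the pattern succeed (the atoms after it are unaffected and can still be greedy).
Since nothing is captured, `findall` lists the 3 matched substrings directly.

['/*w*/', '/*84*/', '/*3l2wp*/']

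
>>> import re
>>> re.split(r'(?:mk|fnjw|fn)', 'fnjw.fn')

Branches in `(...|...)` are attempted left-to-right; the first branch that allows the whole pattern to succeed is taken.
Matches to split on: at [0:4] → 'fnjw'; at [5:7] → 'fn'.
Splitting on the pattern gives 3 pieces.

['', '.', '']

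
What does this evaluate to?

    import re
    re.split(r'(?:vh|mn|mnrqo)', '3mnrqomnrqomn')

The regex engine tests alternatives in the order written; an earlier branch that matches wins even if a later one would match more.
Matches to split on: at [1:3] → 'mn'; at [6:8] → 'mn'; at [11:13] → 'mn'.
The string is cut at each match, leaving 4 pieces.

['3', 'rqo', 'rqo', '']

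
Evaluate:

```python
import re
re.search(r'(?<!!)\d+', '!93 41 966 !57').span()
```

Because the assertion is negative and zero-width, positions next to the forbidden text are skipped.
`re.search` scans for the first position where the pattern succeeds.
The match spans [2:3] → '3'.

(2, 3)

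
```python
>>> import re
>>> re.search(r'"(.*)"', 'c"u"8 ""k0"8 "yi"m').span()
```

Unlike `match`, `search` isn't anchored — it looks for the pattern anywhere in the string.
The match spans [1:17] → '"u"8 ""k0"8 "yi"'.
Captured: group 1 = 'u"8 ""k0"8 "yi'.

(1, 17)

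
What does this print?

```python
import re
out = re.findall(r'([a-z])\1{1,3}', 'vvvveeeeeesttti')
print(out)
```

`\1` has to match the exact text group 1 already captured.
Scanning left to right: at [0:4] match 'vvvv', group 1 = 'v'; at [4:8] match 'eeee', group 1 = 'e'; at [8:10] match 'ee', group 1 = 'e'; at [11:14] match 'ttt', group 1 = 't'.
One capturing group, so `findall` returns just the captured substring from each match — 4 in all.

['v', 'e', 'e', 't']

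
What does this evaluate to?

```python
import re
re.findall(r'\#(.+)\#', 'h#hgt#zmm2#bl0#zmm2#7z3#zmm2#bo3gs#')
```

Matches: at [1:35] match '#hgt#zmm2#bl0#zmm2#7z3#zmm2#bo3gs#', group 1 = 'hgt#zmm2#bl0#zmm2#7z3#zmm2#bo3gs'.
Because there's exactly one group, `findall` drops the full match and keeps group 1 from the one hit.

['hgt#zmm2#bl0#zmm2#7z3#zmm2#bo3gs']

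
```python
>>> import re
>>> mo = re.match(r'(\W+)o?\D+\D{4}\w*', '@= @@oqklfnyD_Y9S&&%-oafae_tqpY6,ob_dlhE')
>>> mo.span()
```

(0, 17)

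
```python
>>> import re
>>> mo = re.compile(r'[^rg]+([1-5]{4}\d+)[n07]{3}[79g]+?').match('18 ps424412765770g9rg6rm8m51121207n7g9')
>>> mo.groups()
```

The match spans [0:18] → '18 ps424412765770g'.
Captured: group 1 = '4412765'.

('4412765',)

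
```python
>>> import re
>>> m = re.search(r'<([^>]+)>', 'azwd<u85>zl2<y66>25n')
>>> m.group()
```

The match spans [4:9] → '<u85>'.

'<u85>'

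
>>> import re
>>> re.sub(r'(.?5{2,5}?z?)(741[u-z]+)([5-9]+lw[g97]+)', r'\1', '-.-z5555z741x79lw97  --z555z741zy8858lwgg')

'-.-z5555z  --z555z'

The pattern matches optionally any character, then 2 to 5 of a literal '5' (lazy), then optionally the literal 'z' (captured); then the literal '741', then one or more of a character in [u-z] (captured); then one or more of a character in [5-9], then the literal 'lw', then one or more of one of [g97] (captured).
Matches: at [3:19] → 'z5555z741x79lw97'; at [23:41] → 'z555z741zy8858lwgg'.
`\1` in the replacement pulls in group 1's text for each match.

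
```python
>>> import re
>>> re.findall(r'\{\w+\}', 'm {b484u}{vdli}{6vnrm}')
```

With no groups in the pattern, `findall` gives back each whole match — 3 here.

['{b484u}', '{vdli}', '{6vnrm}']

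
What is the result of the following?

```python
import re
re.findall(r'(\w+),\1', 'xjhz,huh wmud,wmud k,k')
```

['wmud', 'k']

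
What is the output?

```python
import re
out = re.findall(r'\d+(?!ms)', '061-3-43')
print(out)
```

['061', '3', '43']

Because the assertion is negative and zero-width, positions next to the forbidden text are skipped.
`findall` yields the raw match text (3 of them) because the pattern has no groups.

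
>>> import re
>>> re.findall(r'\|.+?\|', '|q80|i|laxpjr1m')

A non-greedy quantifier consumes as few characters as it can — just enough that the remainder of the pattern still matches from where it stops; whatever follows it matches normally.
No capturing groups, so `findall` returns the 1 full match string.

['|q80|']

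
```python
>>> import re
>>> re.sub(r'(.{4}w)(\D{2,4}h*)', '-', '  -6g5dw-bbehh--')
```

Each match is replaced by '-'.

'  ----'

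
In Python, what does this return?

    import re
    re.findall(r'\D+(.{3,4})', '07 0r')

The pattern matches one or more of a non-digit; then 3 to 4 of any character (captured).
With a single group, `findall` returns only what that group captured — 0 items.
Nothing in the string satisfies the pattern, so the list is empty.

[]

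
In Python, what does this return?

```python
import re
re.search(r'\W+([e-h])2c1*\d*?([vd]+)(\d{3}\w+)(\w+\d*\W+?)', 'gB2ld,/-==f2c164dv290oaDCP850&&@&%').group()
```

This matches one or more of a non-word character; then a character in [e-h] (captured); then the literal '2c', then zero or more of the literal '1', then zero or more of a digit (lazy); then one or more of one of [vd] (captured); then exactly 3 of a digit, then one or more of a word character (captured); then one or more of a word character, then zero or more of a digit, then one or more of a non-word character (lazy) (captured).
The `?` after the quantifier makes it lazy — it takes as little as possible before letting the rest of the pattern try.
`re.search` scans for the first position where the pattern succeeds.
The match spans [5:30] → ',/-==f2c164dv290oaDCP850&'.
Captured: group 1 = 'f', group 2 = 'dv', group 3 = '290oaDCP85', group 4 = '0&'.

',/-==f2c164dv290oaDCP850&'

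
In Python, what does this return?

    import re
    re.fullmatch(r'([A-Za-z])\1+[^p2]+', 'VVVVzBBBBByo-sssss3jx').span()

(0, 21)

`\1` has to match the exact text group 1 already captured.
`fullmatch` succeeds only if the pattern covers the string from start to end.
The match spans [0:21] → 'VVVVzBBBBByo-sssss3jx'.
Captured: group 1 = 'V'.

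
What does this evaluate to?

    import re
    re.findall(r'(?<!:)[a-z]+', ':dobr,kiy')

['obr', 'kiy']

`(?!…)`/`(?<!…)` only lets a position through if the neighbouring text does NOT match; no characters are consumed.
Matches: at [2:5] → 'obr'; at [6:9] → 'kiy'.
`findall` yields the raw match text (2 of them) because the pattern has no groups.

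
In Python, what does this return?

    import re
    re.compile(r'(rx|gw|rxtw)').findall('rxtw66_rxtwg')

['rx', 'rx']

Alternation isn't longest-match — the leftmost alternative that fits at this position is chosen.
`findall` collects group 1 from each match (2 total).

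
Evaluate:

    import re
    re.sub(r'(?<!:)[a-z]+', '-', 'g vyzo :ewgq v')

A negative assertion filters positions out without eating any characters.
Each match is replaced by '-'.

'- - :e- -'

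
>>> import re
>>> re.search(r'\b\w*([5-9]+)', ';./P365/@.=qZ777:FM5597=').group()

'P365'

Pattern: a word boundary (`\b`, zero-width); then zero or more of a word character; then one or more of a character in [5-9] (captured).
The match spans [3:7] → 'P365'.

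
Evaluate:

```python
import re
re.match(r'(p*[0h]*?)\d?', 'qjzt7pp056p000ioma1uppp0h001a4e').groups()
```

Pattern: zero or more of a literal 'p', then zero or more of one of [0h] (lazy) (captured); then optionally a digit.
`match` is anchored at position 0; if the pattern doesn't fit there, it returns None.
The match spans [0:0] → ''.
Captured: group 1 = ''.

('',)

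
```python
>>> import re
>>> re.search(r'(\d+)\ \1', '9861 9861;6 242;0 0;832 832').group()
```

`\1` has to match the exact text group 1 already captured.
`search` walks the string left to right and returns the first match it finds.
The match spans [0:9] → '9861 9861'.
Captured: group 1 = '9861'.

'9861 9861'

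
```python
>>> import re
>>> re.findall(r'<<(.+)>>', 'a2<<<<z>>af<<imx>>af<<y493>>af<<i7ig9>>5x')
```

['<<z>>af<<imx>>af<<y493>>af<<i7ig9']

Matches: at [2:39] match '<<<<z>>af<<imx>>af<<y493>>af<<i7ig9>>', group 1 = '<<z>>af<<imx>>af<<y493>>af<<i7ig9'.
`findall` collects group 1 from the one match (1 total).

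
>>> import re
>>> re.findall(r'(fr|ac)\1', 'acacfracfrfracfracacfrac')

['ac', 'fr', 'ac']

`\1` has to match the exact text group 1 already captured.
Walking the string: at [0:4] match 'acac', group 1 = 'ac'; at [8:12] match 'frfr', group 1 = 'fr'; at [16:20] match 'acac', group 1 = 'ac'.
With a single group, `findall` returns only what that group captured — 3 items.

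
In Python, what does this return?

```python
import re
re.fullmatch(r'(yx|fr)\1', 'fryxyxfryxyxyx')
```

None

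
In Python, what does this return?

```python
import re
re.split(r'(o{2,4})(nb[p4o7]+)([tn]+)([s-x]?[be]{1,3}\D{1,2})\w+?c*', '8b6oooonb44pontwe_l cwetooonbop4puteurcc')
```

['8b6', 'oooo', 'nb44po', 'nt', 'we_', ' cwetooonbop4puteurcc']

This matches 2 to 4 of a literal 'o' (captured); then the literal 'nb', then one or more of one of [p4o7] (captured); then one or more of one of [tn] (captured); then optionally a character in [s-x], then 1 to 3 of one of [be], then 1 to 2 of a non-digit (captured); then one or more of a word character (lazy), then zero or more of the literal 'c'.
Matches to split on: at [3:19] → 'oooonb44pontwe_l'.
The group in the pattern means `split` returns the separators' captures alongside the pieces.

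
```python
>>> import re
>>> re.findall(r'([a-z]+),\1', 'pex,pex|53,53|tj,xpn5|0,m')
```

['pex']

After group 1 captures some text, `\1` only succeeds where that same text appears again.
Scanning left to right: at [0:7] match 'pex,pex', group 1 = 'pex'.
With a single group, `findall` returns only what that group captured — 1 item.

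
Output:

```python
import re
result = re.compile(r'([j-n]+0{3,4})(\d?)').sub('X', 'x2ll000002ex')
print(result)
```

The pattern matches one or more of a character in [j-n], then 3 to 4 of a literal '0' (captured); then optionally a digit (captured).
Matches: at [2:9] → 'll00000'.
`sub` substitutes 'X' at each match site.

x2X2ex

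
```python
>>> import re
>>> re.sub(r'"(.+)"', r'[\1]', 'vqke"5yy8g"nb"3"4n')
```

Each match is replaced using the text its own group 1 captured.

'vqke[5yy8g"nb"3]4n'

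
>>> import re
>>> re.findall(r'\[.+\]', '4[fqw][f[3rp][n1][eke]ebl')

`findall` yields the raw match text (1 of them) because the pattern has no groups.

['[fqw][f[3rp][n1][eke]']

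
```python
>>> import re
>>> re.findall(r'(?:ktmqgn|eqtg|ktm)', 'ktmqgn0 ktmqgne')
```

['ktmqgn', 'ktmqgn']

`|` is ordered: at each position the engine commits to the first alternative that works.
No capturing groups, so `findall` returns the 2 full match strings.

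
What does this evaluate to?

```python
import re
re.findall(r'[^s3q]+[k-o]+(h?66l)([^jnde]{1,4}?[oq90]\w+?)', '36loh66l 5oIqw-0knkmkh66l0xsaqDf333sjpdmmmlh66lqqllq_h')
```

[('h66l', ' 5oI'), ('h66l', '0xsaqD'), ('h66l', 'qql')]

The pattern matches one or more of any character except [s3q]; then one or more of a character in [k-o]; then optionally a literal 'h', then the literal '66l' (captured); then 1 to 4 of any character except [jnde] (lazy), then one of [oq90], then one or more of a word character (lazy) (captured).
Walking the string: at [1:12] match '6loh66l 5oI', groups = ('h66l', ' 5oI'); at [13:31] match 'w-0knkmkh66l0xsaqD', groups = ('h66l', '0xsaqD'); at [36:50] match 'jpdmmmlh66lqql', groups = ('h66l', 'qql').
With 2 capturing groups, `findall` returns a 2-tuple per match.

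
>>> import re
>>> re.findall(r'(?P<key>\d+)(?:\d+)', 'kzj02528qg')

['0252']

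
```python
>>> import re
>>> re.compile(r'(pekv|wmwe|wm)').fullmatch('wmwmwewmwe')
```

None

For `fullmatch`, every character of the input must be accounted for by the pattern.
Here there's no way to consume every character, so the call returns None.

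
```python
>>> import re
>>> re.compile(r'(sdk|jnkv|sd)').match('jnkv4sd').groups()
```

('jnkv',)

The match spans [0:4] → 'jnkv'.
Captured: group 1 = 'jnkv'.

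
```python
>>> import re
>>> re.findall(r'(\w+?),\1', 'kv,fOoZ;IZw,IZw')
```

The backreference `\1` re-matches whatever the first group consumed, character for character.
Matches: at [8:15] match 'IZw,IZw', group 1 = 'IZw'.
With a single group, `findall` returns only what that group captured — 1 item.

['IZw']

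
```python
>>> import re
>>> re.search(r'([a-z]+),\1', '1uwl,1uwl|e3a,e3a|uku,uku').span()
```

`\1` is not a pattern — it's the concrete string captured by group 1, re-applied verbatim.
`re.search` scans for the first position where the pattern succeeds.
The match spans [18:25] → 'uku,uku'.
Captured: group 1 = 'uku'.

(18, 25)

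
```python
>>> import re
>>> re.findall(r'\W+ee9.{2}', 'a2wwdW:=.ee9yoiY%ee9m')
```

[':=.ee9yo']

With no groups in the pattern, `findall` gives back each whole match — 1 here.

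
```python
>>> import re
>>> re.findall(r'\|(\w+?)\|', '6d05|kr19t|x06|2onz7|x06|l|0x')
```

['kr19t', '2onz7', 'l']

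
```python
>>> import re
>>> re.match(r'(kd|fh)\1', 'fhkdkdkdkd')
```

None

`match` is anchored at position 0; if the pattern doesn't fit there, it returns None.
Here the string doesn't start with a match, so the call returns None.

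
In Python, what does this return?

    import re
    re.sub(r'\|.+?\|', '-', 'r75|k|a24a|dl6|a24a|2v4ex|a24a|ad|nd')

'r75-a24a-a24a-a24a-nd'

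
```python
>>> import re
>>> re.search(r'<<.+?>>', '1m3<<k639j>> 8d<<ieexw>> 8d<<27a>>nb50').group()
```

'<<k639j>>'

`re.search` scans for the first position where the pattern succeeds.
The match spans [3:12] → '<<k639j>>'.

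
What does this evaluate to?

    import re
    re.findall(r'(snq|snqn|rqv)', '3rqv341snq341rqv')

['rqv', 'snq', 'rqv']

One capturing group, so `findall` returns just the captured substring from each match — 3 in all.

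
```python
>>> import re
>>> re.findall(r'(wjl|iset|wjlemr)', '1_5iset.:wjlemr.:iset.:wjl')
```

['iset', 'wjl', 'iset', 'wjl']

`|` is ordered: at each position the engine commits to the first alternative that works.
Walking the string: at [3:7] match 'iset', group 1 = 'iset'; at [9:12] match 'wjl', group 1 = 'wjl'; at [17:21] match 'iset', group 1 = 'iset'; at [23:26] match 'wjl', group 1 = 'wjl'.
With a single group, `findall` returns only what that group captured — 4 items.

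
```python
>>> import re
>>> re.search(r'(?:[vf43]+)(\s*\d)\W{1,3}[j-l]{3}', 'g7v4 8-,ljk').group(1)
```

' 8'

This matches one or more of one of [vf43] (non-capturing group); then zero or more of whitespace, then a digit (captured); then 1 to 3 of a non-word character, then exactly 3 of a character in [j-l].
`re.search` scans for the first position where the pattern succeeds.
The match spans [2:11] → 'v4 8-,ljk'.
Captured: group 1 = ' 8'.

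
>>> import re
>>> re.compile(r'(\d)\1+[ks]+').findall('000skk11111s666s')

`\1` is not a pattern — it's the concrete string captured by group 1, re-applied verbatim.
`findall` collects group 1 from each match (3 total).

['0', '1', '6']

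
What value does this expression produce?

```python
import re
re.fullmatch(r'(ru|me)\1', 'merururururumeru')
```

`re.fullmatch` requires the pattern to consume the entire string.
Here the pattern can't cover the whole string, so the call returns None.

None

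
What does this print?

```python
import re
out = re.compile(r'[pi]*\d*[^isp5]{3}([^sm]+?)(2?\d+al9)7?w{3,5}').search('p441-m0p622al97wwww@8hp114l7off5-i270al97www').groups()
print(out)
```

('p', '622al9')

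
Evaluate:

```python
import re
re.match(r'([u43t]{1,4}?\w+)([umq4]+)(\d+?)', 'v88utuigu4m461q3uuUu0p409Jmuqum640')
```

With `match`, the pattern is implicitly anchored at the beginning.
Here the pattern fails at index 0, so the call returns None.

None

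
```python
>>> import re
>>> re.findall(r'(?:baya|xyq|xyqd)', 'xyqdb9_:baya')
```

Alternation isn't longest-match — the leftmost alternative that fits at this position is chosen.
Scanning left to right: at [0:3] → 'xyq'; at [8:12] → 'baya'.
`findall` yields the raw match text (2 of them) because the pattern has no groups.

['xyq', 'baya']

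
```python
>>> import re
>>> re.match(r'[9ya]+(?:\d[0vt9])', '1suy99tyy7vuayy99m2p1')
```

This matches one or more of one of [9ya]; then a digit, then one of [0vt9] (non-capturing group).
`re.match` won't scan ahead — the pattern has to work from the very first character.
Here the pattern fails at index 0, so the call returns None.

None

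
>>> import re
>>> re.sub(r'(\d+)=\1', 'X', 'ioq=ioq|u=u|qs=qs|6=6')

After group 1 captures some text, `\1` only succeeds where that same text appears again.
Each match is replaced by 'X'.

'ioq=ioq|u=u|qs=qs|X'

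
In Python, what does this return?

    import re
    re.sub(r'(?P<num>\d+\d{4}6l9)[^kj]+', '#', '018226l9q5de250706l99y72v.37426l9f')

Pattern: one or more of a digit, then exactly 4 of a digit, then the literal '6l9' (captured as 'num'); then one or more of any character except [kj].
Matches: at [0:34] → '018226l9q5de250706l99y72v.37426l9f'.
Each match is replaced by '#'.

'#'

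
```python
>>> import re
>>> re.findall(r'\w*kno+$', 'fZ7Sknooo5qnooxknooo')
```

['fZ7Sknooo5qnooxknooo']

`findall` yields the raw match text (1 of them) because the pattern has no groups.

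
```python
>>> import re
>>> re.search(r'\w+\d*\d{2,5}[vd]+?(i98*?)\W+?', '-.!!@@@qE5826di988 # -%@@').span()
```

(7, 19)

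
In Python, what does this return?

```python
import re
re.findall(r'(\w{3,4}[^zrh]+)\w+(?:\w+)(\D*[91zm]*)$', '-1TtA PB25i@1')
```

This matches 3 to 4 of a word character, then one or more of any character except [zrh] (captured); then one or more of a word character; then one or more of a word character (non-capturing group); then zero or more of a non-digit, then zero or more of one of [91zm] (captured); then anchored at the end.
With 2 capturing groups, `findall` returns a 2-tuple per match.

[('1TtA PB2', '@1')]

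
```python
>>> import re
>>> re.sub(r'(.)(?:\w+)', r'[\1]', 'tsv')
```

Pattern: any character (captured); then one or more of a word character (non-capturing group).
Matches: at [0:3] → 'tsv'.
`\1` in the replacement pulls in group 1's text for each match.

'[t]'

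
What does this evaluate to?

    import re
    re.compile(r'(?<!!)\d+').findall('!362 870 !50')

`(?!…)`/`(?<!…)` only lets a position through if the neighbouring text does NOT match; no characters are consumed.
With no groups in the pattern, `findall` gives back each whole match — 3 here.

['62', '870', '0']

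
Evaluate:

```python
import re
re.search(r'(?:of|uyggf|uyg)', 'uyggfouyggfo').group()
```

'uyggf'

Branches in `(...|...)` are attempted left-to-right; the first branch that allows the whole pattern to succeed is taken.
Unlike `match`, `search` isn't anchored — it looks for the pattern anywhere in the string.
The match spans [0:5] → 'uyggf'.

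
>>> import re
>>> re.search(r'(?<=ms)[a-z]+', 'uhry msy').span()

(7, 8)

Lookahead/lookbehind check context without consuming it, so the matched span excludes the asserted characters.
Unlike `match`, `search` isn't anchored — it looks for the pattern anywhere in the string.
The match spans [7:8] → 'y'.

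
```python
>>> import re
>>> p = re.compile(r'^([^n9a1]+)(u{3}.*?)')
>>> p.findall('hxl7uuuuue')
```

A `+?`/`*?`/`{m,n}?` starts at its minimum and grows only as far as needed for what follows to match.
2 groups means the one result is a tuple of 2 captured strings — 1 here.

[('hxl7uu', 'uuu')]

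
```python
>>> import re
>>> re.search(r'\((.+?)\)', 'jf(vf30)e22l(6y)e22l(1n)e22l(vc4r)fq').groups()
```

('vf30',)

A `+?`/`*?`/`{m,n}?` starts at its minimum and grows only as far as needed for what follows to match.
`re.search` scans for the first position where the pattern succeeds.
The match spans [2:8] → '(vf30)'.
Captured: group 1 = 'vf30'.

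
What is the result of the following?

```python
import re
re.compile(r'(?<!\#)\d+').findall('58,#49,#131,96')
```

['58', '9', '31', '96']

`(?!…)`/`(?<!…)` only lets a position through if the neighbouring text does NOT match; no characters are consumed.
Since nothing is captured, `findall` lists the 4 matched substrings directly.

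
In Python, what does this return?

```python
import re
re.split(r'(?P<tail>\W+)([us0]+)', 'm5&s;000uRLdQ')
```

The pattern matches one or more of a non-word character (captured as 'tail'); then one or more of one of [us0] (captured).
Matches to split on: at [2:4] → '&s'; at [4:9] → ';000u'.
With a capturing group present, the delimiter's captured portion is kept in the result list.

['m5', '&', 's', '', ';', '000u', 'RLdQ']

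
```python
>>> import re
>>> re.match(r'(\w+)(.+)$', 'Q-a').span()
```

`match` is anchored at position 0; if the pattern doesn't fit there, it returns None.
The match spans [0:3] → 'Q-a'.

(0, 3)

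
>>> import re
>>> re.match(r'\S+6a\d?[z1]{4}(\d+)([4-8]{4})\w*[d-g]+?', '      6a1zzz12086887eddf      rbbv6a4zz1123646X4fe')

None

This matches one or more of a non-whitespace character; then the literal '6a', then optionally a digit, then exactly 4 of one of [z1]; then one or more of a digit (captured); then exactly 4 of a character in [4-8] (captured); then zero or more of a word character, then one or more of a character in [d-g] (lazy).
`match` is anchored at position 0; if the pattern doesn't fit there, it returns None.
Here position 0 doesn't satisfy it, so the call returns None.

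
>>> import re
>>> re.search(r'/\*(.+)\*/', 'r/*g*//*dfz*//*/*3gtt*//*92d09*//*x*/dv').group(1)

'g*//*dfz*//*/*3gtt*//*92d09*//*x'

`re.search` scans for the first position where the pattern succeeds.
The match spans [1:37] → '/*g*//*dfz*//*/*3gtt*//*92d09*//*x*/'.
Captured: group 1 = 'g*//*dfz*//*/*3gtt*//*92d09*//*x'.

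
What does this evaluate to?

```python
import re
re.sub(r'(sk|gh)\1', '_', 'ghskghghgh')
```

`\1` has to match the exact text group 1 already captured.
Matches: at [4:8] → 'ghgh'.
Every occurrence is swapped for '_'.

'ghsk_gh'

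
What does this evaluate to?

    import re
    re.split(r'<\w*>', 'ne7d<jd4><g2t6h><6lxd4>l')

['ne7d', '', '', 'l']

Matches to split on: at [4:9] → '<jd4>'; at [9:16] → '<g2t6h>'; at [16:23] → '<6lxd4>'.
Each match becomes a cut point; 4 segments remain.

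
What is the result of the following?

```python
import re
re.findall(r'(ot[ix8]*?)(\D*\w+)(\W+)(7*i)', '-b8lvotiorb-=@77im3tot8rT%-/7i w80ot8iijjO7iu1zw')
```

[('ot', 'iorb-=@77im3tot8rT', '%-/', '7i')]

The `?` after the quantifier makes it lazy — it takes as little as possible before letting the rest of the pattern try.
`findall` packs the 4 group values into a tuple for every match.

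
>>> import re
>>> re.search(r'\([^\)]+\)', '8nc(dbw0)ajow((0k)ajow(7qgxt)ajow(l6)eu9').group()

Unlike `match`, `search` isn't anchored — it looks for the pattern anywhere in the string.
The match spans [3:9] → '(dbw0)'.

'(dbw0)'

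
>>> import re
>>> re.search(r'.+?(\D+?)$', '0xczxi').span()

(0, 6)

The match spans [0:6] → '0xczxi'.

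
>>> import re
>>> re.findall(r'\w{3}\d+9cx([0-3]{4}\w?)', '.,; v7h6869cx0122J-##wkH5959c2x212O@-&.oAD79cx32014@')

This matches exactly 3 of a word character, then one or more of a digit, then the literal '9cx'; then exactly 4 of a character in [0-3], then optionally a word character (captured).
Walking the string: at [4:18] match 'v7h6869cx0122J', group 1 = '0122J'; at [39:51] match 'oAD79cx32014', group 1 = '32014'.
With a single group, `findall` returns only what that group captured — 2 items.

['0122J', '32014']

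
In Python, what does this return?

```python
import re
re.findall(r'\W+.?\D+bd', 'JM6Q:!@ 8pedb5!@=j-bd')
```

['!@=j-bd']

Pattern: one or more of a non-word character, then optionally any character; then one or more of a non-digit, then the literal 'bd'.
Scanning left to right: at [14:21] → '!@=j-bd'.
No capturing groups, so `findall` returns the 1 full match string.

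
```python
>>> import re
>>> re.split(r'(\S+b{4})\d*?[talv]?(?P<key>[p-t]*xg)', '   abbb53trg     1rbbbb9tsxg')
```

This matches one or more of a non-whitespace character, then exactly 4 of the literal 'b' (captured); then zero or more of a digit (lazy), then optionally one of [talv]; then zero or more of a character in [p-t], then the literal 'xg' (captured as 'key').
Matches to split on: at [17:28] → '1rbbbb9tsxg'.
Because the pattern has a capturing group, `split` also inserts each captured text between the pieces.

['   abbb53trg     ', '1rbbbb', 'sxg', '']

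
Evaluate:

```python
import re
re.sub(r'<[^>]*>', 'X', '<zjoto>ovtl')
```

Matches: at [0:7] → '<zjoto>'.
`sub` substitutes 'X' at each match site.

'Xovtl'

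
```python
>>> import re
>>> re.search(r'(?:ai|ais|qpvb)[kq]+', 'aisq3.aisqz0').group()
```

'aisq'

`re.search` scans for the first position where the pattern succeeds.
The match spans [0:4] → 'aisq'.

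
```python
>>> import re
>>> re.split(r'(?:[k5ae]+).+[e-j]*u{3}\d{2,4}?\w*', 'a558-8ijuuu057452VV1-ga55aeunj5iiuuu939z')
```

This matches one or more of one of [k5ae] (non-capturing group); then one or more of any character, then zero or more of a character in [e-j]; then exactly 3 of the literal 'u', then 2 to 4 of a digit (lazy), then zero or more of a word character.
Matches to split on: at [0:40] → 'a558-8ijuuu057452VV1-ga55aeunj5iiuuu939z'.
`split` removes every match and returns the 2 fragments in between.

['', '']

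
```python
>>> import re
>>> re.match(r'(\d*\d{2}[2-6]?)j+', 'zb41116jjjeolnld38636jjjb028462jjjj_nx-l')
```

The pattern matches zero or more of a digit, then exactly 2 of a digit, then optionally a character in [2-6] (captured); then one or more of a literal 'j'.
`re.match` won't scan ahead — the pattern has to work from the very first character.
Here position 0 doesn't satisfy it, so the call returns None.

None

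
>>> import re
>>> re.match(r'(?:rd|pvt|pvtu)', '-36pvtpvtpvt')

None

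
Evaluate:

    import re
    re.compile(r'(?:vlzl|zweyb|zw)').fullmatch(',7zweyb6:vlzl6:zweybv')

None

`re.fullmatch` is like wrapping the pattern in `^…$` (in single-line mode).
Here the pattern can't cover the whole string, so the call returns None.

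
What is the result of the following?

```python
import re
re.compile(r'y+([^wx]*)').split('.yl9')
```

['.', 'l9', '']

The group in the pattern means `split` returns the separators' captures alongside the pieces.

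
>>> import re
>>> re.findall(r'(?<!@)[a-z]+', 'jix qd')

['jix', 'qd']

`(?!…)`/`(?<!…)` only lets a position through if the neighbouring text does NOT match; no characters are consumed.
Scanning left to right: at [0:3] → 'jix'; at [4:6] → 'qd'.
Since nothing is captured, `findall` lists the 2 matched substrings directly.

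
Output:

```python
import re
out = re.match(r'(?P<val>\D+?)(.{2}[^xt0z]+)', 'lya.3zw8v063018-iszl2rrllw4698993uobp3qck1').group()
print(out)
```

lya.3

`re.match` only tries the pattern at the start of the string.
The match spans [0:5] → 'lya.3'.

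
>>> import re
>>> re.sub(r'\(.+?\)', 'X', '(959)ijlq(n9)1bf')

'XijlqX1bf'

A non-greedy quantifier consumes as few characters as it can — just enough that the remainder of the pattern still matches from where it stops; whatever follows it matches normally.
Every occurrence is swapped for 'X'.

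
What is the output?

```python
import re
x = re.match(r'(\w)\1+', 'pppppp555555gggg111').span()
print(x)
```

(0, 6)

`re.match` won't scan ahead — the pattern has to work from the very first character.
The match spans [0:6] → 'pppppp'.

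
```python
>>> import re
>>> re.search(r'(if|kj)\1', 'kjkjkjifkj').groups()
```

('kj',)

After group 1 captures some text, `\1` only succeeds where that same text appears again.
`re.search` tries every starting position until one works.
The match spans [0:4] → 'kjkj'.
Captured: group 1 = 'kj'.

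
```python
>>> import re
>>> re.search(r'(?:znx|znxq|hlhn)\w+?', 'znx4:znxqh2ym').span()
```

`re.search` scans for the first position where the pattern succeeds.
The match spans [0:4] → 'znx4'.

(0, 4)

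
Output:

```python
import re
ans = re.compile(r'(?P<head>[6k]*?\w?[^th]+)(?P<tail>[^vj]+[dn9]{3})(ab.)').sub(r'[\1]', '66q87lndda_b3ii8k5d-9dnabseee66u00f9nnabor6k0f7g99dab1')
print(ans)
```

Pattern: zero or more of one of [6k] (lazy), then optionally a word character, then one or more of any character except [th] (captured as 'head'); then one or more of any character except [vj], then exactly 3 of one of [dn9] (captured as 'tail'); then the literal 'ab', then any character (captured).
Matches: at [0:54] → '66q87lndda_b3ii8k5d-9dnabseee66u00f9nnabor6k0f7g99dab1'.
Each match is replaced using the text its own group 1 captured.

[66q87lndda_b3ii8k5d-9dnabseee66u00f9nnabor6k0f7]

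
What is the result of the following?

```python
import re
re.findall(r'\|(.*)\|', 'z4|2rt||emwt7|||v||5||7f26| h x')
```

['2rt||emwt7|||v||5||7f26']

Matches: at [2:27] match '|2rt||emwt7|||v||5||7f26|', group 1 = '2rt||emwt7|||v||5||7f26'.
Because there's exactly one group, `findall` drops the full match and keeps group 1 from the one hit.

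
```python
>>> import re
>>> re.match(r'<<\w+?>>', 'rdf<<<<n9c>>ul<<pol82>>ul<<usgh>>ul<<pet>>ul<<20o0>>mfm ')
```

With `match`, the pattern is implicitly anchored at the beginning.
Here the string doesn't start with a match, so the call returns None.

None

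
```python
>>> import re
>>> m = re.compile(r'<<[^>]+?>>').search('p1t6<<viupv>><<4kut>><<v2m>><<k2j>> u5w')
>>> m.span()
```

The match spans [4:13] → '<<viupv>>'.

(4, 13)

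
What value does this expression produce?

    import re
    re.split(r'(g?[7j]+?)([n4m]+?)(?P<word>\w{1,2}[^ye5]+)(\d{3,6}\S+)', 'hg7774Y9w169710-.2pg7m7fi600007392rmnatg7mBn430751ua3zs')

The pattern matches optionally the literal 'g', then one or more of one of [7j] (lazy) (captured); then one or more of one of [n4m] (lazy) (captured); then 1 to 2 of a word character, then one or more of any character except [ye5] (captured as 'word'); then 3 to 6 of a digit, then one or more of a non-whitespace character (captured).
Matches to split on: at [1:55] → 'g7774Y9w169710-.2pg7m7fi600007392rmnatg7mBn430751ua3zs'.
The group in the pattern means `split` returns the separators' captures alongside the pieces.

['h', 'g777', '4', 'Y9w169710-.2pg7m7fi600007392rmnatg7mBn430', '751ua3zs', '']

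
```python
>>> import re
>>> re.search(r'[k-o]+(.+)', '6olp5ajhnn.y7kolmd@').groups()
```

Pattern: one or more of a character in [k-o]; then one or more of any character (captured).
`re.search` scans for the first position where the pattern succeeds.
The match spans [1:19] → 'olp5ajhnn.y7kolmd@'.
Captured: group 1 = 'p5ajhnn.y7kolmd@'.

('p5ajhnn.y7kolmd@',)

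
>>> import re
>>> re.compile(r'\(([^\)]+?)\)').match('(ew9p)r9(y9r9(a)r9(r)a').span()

`re.match` only tries the pattern at the start of the string.
The match spans [0:6] → '(ew9p)'.
Captured: group 1 = 'ew9p'.

(0, 6)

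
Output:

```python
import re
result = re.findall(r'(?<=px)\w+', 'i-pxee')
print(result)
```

['ee']

The lookaround is zero-width — it requires the adjacent text to match without consuming it, so the asserted text isn't part of the match.
With no groups in the pattern, `findall` gives back each whole match — 1 here.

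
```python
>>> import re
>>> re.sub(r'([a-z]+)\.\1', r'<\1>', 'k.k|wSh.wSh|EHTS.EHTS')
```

The backreference `\1` re-matches whatever the first group consumed, character for character.
Each match is replaced using the text its own group 1 captured.

'<k>|wSh.wSh|EHTS.EHTS'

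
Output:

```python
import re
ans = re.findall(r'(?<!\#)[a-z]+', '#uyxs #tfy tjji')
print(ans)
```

The negative lookahead/lookbehind blocks any match where the forbidden context is present.
`findall` yields the raw match text (3 of them) because the pattern has no groups.

['yxs', 'fy', 'tjji']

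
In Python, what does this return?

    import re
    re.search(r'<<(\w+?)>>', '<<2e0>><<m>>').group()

'<<2e0>>'

`re.search` tries every starting position until one works.
The match spans [0:7] → '<<2e0>>'.
Captured: group 1 = '2e0'.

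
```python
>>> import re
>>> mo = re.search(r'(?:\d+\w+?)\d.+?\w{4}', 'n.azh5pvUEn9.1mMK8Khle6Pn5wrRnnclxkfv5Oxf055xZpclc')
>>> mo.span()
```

(5, 17)

This matches one or more of a digit, then one or more of a word character (lazy) (non-capturing group); then a digit, then one or more of any character (lazy), then exactly 4 of a word character.
`re.search` scans for the first position where the pattern succeeds.
The match spans [5:17] → '5pvUEn9.1mMK'.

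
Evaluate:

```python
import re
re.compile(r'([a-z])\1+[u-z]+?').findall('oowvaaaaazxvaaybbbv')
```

`\1` has to match the exact text group 1 already captured.
One capturing group, so `findall` returns just the captured substring from each match — 4 in all.

['o', 'a', 'a', 'b']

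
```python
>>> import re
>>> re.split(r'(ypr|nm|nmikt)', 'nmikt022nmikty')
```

['', 'nm', 'ikt022', 'nm', 'ikty']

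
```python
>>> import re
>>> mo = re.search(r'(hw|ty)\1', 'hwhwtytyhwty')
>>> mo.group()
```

After group 1 captures some text, `\1` only succeeds where that same text appears again.
The match spans [0:4] → 'hwhw'.

'hwhw'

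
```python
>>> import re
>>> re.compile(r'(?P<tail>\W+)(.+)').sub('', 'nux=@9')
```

This matches one or more of a non-word character (captured as 'tail'); then one or more of any character (captured).
Every occurrence is swapped for ''.

'nux'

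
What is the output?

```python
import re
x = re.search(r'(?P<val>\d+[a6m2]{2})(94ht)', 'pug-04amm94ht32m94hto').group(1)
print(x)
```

32m

This matches one or more of a digit, then exactly 2 of one of [a6m2] (captured as 'val'); then the literal '94', then the literal 'ht' (captured).
`re.search` tries every starting position until one works.
The match spans [13:20] → '32m94ht'.
Captured: group 1 = '32m', group 2 = '94ht'.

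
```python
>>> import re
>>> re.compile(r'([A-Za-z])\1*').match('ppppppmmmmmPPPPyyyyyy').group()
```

'pppppp'

After group 1 captures some text, `\1` only succeeds where that same text appears again.
`re.match` only tries the pattern at the start of the string.
The match spans [0:6] → 'pppppp'.
Captured: group 1 = 'p'.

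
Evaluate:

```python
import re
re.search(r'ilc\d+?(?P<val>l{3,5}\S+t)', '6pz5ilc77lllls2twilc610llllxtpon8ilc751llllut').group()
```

'ilc77lllls2twilc610llllxtpon8ilc751llllut'

The match spans [4:45] → 'ilc77lllls2twilc610llllxtpon8ilc751llllut'.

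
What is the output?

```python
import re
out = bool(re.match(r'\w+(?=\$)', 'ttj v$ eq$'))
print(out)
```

False

The `(?=…)`/`(?<=…)` assertion just peeks at neighbouring text; it doesn't advance the match position.
`re.match` only tries the pattern at the start of the string.
Here the string doesn't start with a match, so the call returns None, and `bool(None)` is False.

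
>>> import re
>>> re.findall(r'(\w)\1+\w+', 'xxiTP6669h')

['x']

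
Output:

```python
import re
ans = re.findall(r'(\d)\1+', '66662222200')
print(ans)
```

`\1` has to match the exact text group 1 already captured.
One capturing group, so `findall` returns just the captured substring from each match — 3 in all.

['6', '2', '0']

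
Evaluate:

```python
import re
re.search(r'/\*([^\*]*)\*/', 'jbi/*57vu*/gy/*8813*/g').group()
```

'/*57vu*/'

`re.search` scans for the first position where the pattern succeeds.
The match spans [3:11] → '/*57vu*/'.
Captured: group 1 = '57vu'.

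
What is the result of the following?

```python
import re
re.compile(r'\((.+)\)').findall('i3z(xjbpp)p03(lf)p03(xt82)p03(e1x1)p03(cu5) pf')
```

Because there's exactly one group, `findall` drops the full match and keeps group 1 from the one hit.

['xjbpp)p03(lf)p03(xt82)p03(e1x1)p03(cu5']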